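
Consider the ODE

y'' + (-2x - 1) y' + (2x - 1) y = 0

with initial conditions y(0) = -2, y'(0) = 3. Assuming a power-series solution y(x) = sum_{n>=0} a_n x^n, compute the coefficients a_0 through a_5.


Ansatz: y(x) = sum_{n>=0} a_n x^n, so y'(x) = sum_{n>=1} n a_n x^(n-1) and y''(x) = sum_{n>=2} n(n-1) a_n x^(n-2).
Substitute into P(x) y'' + Q(x) y' + R(x) y = 0 with P(x) = 1, Q(x) = -2x - 1, R(x) = 2x - 1, and match powers of x.
Initial conditions: a_0 = -2, a_1 = 3.
Setting the coefficient of each power of x to zero and solving order by order (substituting the coefficients already found):
  x^0: 2 a_2 - a_1 - a_0 = 0  ->  2 a_2 = a_1 + a_0 = 1  ->  a_2 = 1/2
  x^1: 6 a_3 - 2 a_2 - 3 a_1 + 2 a_0 = 0  ->  6 a_3 = 2 a_2 + 3 a_1 - 2 a_0 = 14  ->  a_3 = 7/3
  x^2: 12 a_4 - 3 a_3 - 5 a_2 + 2 a_1 = 0  ->  12 a_4 = 3 a_3 + 5 a_2 - 2 a_1 = 7/2  ->  a_4 = 7/24
  x^3: 20 a_5 - 4 a_4 - 7 a_3 + 2 a_2 = 0  ->  20 a_5 = 4 a_4 + 7 a_3 - 2 a_2 = 33/2  ->  a_5 = 33/40
Truncated series: y(x) = -2 + 3 x + (1/2) x^2 + (7/3) x^3 + (7/24) x^4 + (33/40) x^5 + O(x^6).

a_0 = -2; a_1 = 3; a_2 = 1/2; a_3 = 7/3; a_4 = 7/24; a_5 = 33/40


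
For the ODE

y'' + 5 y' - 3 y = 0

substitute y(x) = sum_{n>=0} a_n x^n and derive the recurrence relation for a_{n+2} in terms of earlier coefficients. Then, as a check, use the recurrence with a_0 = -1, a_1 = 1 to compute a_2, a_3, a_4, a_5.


Substitute y = sum_n a_n x^n.
y''(x) has coefficient (n+2)(n+1) a_{n+2} at x^n;
5 y'(x) has coefficient 5 (n+1) a_{n+1} at x^n;
-3 y(x) has coefficient -3 a_n at x^n.
Matching x^n: (n+2)(n+1) a_{n+2} + 5 (n+1) a_{n+1} - 3 a_n = 0.
Thus a_{n+2} = [-5 (n+1) a_{n+1} + 3 a_n] / ((n+1)(n+2)).

Check with a_0 = -1, a_1 = 1 (apply the recurrence for n = 0, 1, 2, 3): a_0 = -1, a_1 = 1, a_2 = -4, a_3 = 43/6, a_4 = -239/24, a_5 = 331/30.

a_(n+2) = [-5 (n+1) a_(n+1) + 3 a_n] / ((n+1)(n+2)); check: a_0 = -1, a_1 = 1, a_2 = -4, a_3 = 43/6, a_4 = -239/24, a_5 = 331/30


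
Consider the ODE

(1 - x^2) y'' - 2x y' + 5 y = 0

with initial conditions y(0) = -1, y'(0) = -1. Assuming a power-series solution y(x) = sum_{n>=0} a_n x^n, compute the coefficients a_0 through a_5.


Ansatz: y(x) = sum_{n>=0} a_n x^n, so y'(x) = sum_{n>=1} n a_n x^(n-1) and y''(x) = sum_{n>=2} n(n-1) a_n x^(n-2).
Substitute into P(x) y'' + Q(x) y' + R(x) y = 0 with P(x) = 1 - x^2, Q(x) = -2x, R(x) = 5, and match powers of x.
Initial conditions: a_0 = -1, a_1 = -1.
Setting the coefficient of each power of x to zero and solving order by order (substituting the coefficients already found):
  x^0: 2 a_2 + 5 a_0 = 0  ->  2 a_2 = -5 a_0 = 5  ->  a_2 = 5/2
  x^1: 6 a_3 + 3 a_1 = 0  ->  6 a_3 = -3 a_1 = 3  ->  a_3 = 1/2
  x^2: 12 a_4 - a_2 = 0  ->  12 a_4 = a_2 = 5/2  ->  a_4 = 5/24
  x^3: 20 a_5 - 7 a_3 = 0  ->  20 a_5 = 7 a_3 = 7/2  ->  a_5 = 7/40
Truncated series: y(x) = -1 - x + (5/2) x^2 + (1/2) x^3 + (5/24) x^4 + (7/40) x^5 + O(x^6).

a_0 = -1; a_1 = -1; a_2 = 5/2; a_3 = 1/2; a_4 = 5/24; a_5 = 7/40


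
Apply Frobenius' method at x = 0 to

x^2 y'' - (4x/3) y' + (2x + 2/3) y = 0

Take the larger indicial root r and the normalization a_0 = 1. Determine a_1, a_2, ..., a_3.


Write in Frobenius form y'' + (p(x)/x) y' + (q(x)/x^2) y = 0:
  p(x) = -4/3,  q(x) = 2x + 2/3.
Indicial equation: r(r-1) + (-4/3) r + (2/3) = 0 -> roots r_1 = 2, r_2 = 1/3.
Take r = r_1 = 2. Let y(x) = x^r sum_{n>=0} a_n x^n with a_0 = 1.
Substitute y = x^r sum a_n x^n and match x^{r+n}. The recurrence is
  D(n) a_n + 2 a_{n-1} = 0,  where D(n) = (r+n)(r+n-1) + (-4/3)(r+n) + (2/3).
  a_n = -2 / D(n) * a_{n-1}.
Since the indicial polynomial factors as (r - r_1)(r - r_2), D(n) = (r_1 + n - r_1)(r_1 + n - r_2) = n(n + 5/3).
Evaluating step by step (a_0 = 1):
  n = 1: D(1) = 1(1 + 5/3) = 8/3; numerator = -2(1) = -2; a_1 = (-2)/(8/3) = -3/4
  n = 2: D(2) = 2(2 + 5/3) = 22/3; numerator = -2(-3/4) = 3/2; a_2 = (3/2)/(22/3) = 9/44
  n = 3: D(3) = 3(3 + 5/3) = 14; numerator = -2(9/44) = -9/22; a_3 = (-9/22)/(14) = -9/308

r = 2; a_0 = 1; a_1 = -3/4; a_2 = 9/44; a_3 = -9/308


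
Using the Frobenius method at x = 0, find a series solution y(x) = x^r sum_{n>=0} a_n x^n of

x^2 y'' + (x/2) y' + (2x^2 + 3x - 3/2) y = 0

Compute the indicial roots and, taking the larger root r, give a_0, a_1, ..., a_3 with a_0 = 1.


Write in Frobenius form y'' + (p(x)/x) y' + (q(x)/x^2) y = 0:
  p(x) = 1/2,  q(x) = 2x^2 + 3x - 3/2.
Indicial equation: r(r-1) + (1/2) r + (-3/2) = 0 -> roots r_1 = 3/2, r_2 = -1.
Take r = r_1 = 3/2. Let y(x) = x^r sum_{n>=0} a_n x^n with a_0 = 1.
Substitute y = x^r sum a_n x^n and match x^{r+n}. The recurrence is
  D(n) a_n + 3 a_{n-1} + 2 a_{n-2} = 0,  where D(n) = (r+n)(r+n-1) + (1/2)(r+n) + (-3/2).
  a_n = [-3 a_{n-1} - 2 a_{n-2}] / D(n).
Since the indicial polynomial factors as (r - r_1)(r - r_2), D(n) = (r_1 + n - r_1)(r_1 + n - r_2) = n(n + 5/2).
Evaluating step by step (a_0 = 1):
  n = 1: D(1) = 1(1 + 5/2) = 7/2; numerator = -3(1) = -3; a_1 = (-3)/(7/2) = -6/7
  n = 2: D(2) = 2(2 + 5/2) = 9; numerator = -3(-6/7) - 2(1) = 4/7; a_2 = (4/7)/(9) = 4/63
  n = 3: D(3) = 3(3 + 5/2) = 33/2; numerator = -3(4/63) - 2(-6/7) = 32/21; a_3 = (32/21)/(33/2) = 64/693

r = 3/2; a_0 = 1; a_1 = -6/7; a_2 = 4/63; a_3 = 64/693


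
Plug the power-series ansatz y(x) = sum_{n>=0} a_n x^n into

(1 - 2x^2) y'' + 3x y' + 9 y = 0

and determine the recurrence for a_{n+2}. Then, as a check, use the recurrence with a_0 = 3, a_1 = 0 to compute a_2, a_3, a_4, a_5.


Substitute y = sum_n a_n x^n.
(1 - 2 x^2) y'' contributes (n+2)(n+1) a_{n+2} - 2 n(n-1) a_n at x^n.
3 x y'(x) contributes 3 n a_n at x^n.
9 y(x) contributes 9 a_n at x^n.
Matching x^n: (n+2)(n+1) a_{n+2} + (-2 n(n-1) + 3 n + 9) a_n = 0.
Thus a_{n+2} = (2 n(n-1) - 3 n - 9) / ((n+1)(n+2)) * a_n.

Check with a_0 = 3, a_1 = 0 (apply the recurrence for n = 0, 1, 2, 3): a_0 = 3, a_1 = 0, a_2 = -27/2, a_3 = 0, a_4 = 99/8, a_5 = 0.

a_(n+2) = (2 n(n-1) - 3 n - 9) / ((n+1)(n+2)) * a_n; check: a_0 = 3, a_1 = 0, a_2 = -27/2, a_3 = 0, a_4 = 99/8, a_5 = 0


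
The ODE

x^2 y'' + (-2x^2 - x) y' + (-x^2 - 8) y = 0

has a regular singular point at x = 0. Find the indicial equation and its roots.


Divide by x^2 to reach normal form y'' + P_1(x) y' + P_2(x) y = 0 with P_1(x) = -2 - 1/x and P_2(x) = -1 - 8/x^2.
x = 0 is a singular point because the y'-coefficient -2 - 1/x has a pole at x = 0 and the y-coefficient -1 - 8/x^2 has a pole at x = 0.
It is a regular singular point because x P_1(x) = p(x) = -2x - 1 and x^2 P_2(x) = q(x) = -x^2 - 8 are polynomials, hence analytic at x = 0.
p(0) = -1,  q(0) = -8.
Indicial equation: r(r-1) + p(0) r + q(0) = 0, i.e. r^2 + (p(0) - 1) r + q(0) = 0, i.e. r^2 - 2 r - 8 = 0.
Discriminant: (-2)^2 - 4(-8) = 36, so r = (2 ± 6)/2.
Solving: r_1 = 4, r_2 = -2.

indicial: r^2 - 2 r - 8 = 0; roots r_1 = 4, r_2 = -2


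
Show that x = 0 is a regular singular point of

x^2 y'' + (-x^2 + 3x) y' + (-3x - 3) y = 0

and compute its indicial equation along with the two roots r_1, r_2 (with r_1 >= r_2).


Divide by x^2 to reach normal form y'' + P_1(x) y' + P_2(x) y = 0 with P_1(x) = -1 + 3/x and P_2(x) = -3/x - 3/x^2.
x = 0 is a singular point because the y'-coefficient -1 + 3/x has a pole at x = 0 and the y-coefficient -3/x - 3/x^2 has a pole at x = 0.
It is a regular singular point because x P_1(x) = p(x) = 3 - x and x^2 P_2(x) = q(x) = -3x - 3 are polynomials, hence analytic at x = 0.
p(0) = 3,  q(0) = -3.
Indicial equation: r(r-1) + p(0) r + q(0) = 0, i.e. r^2 + (p(0) - 1) r + q(0) = 0, i.e. r^2 + 2 r - 3 = 0.
Discriminant: (2)^2 - 4(-3) = 16, so r = (-2 ± 4)/2.
Solving: r_1 = 1, r_2 = -3.

indicial: r^2 + 2 r - 3 = 0; roots r_1 = 1, r_2 = -3


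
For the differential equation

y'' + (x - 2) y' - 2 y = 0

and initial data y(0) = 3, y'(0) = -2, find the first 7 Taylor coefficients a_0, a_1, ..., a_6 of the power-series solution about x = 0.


Ansatz: y(x) = sum_{n>=0} a_n x^n, so y'(x) = sum_{n>=1} n a_n x^(n-1) and y''(x) = sum_{n>=2} n(n-1) a_n x^(n-2).
Substitute into P(x) y'' + Q(x) y' + R(x) y = 0 with P(x) = 1, Q(x) = x - 2, R(x) = -2, and match powers of x.
Initial conditions: a_0 = 3, a_1 = -2.
Setting the coefficient of each power of x to zero and solving order by order (substituting the coefficients already found):
  x^0: 2 a_2 - 2 a_1 - 2 a_0 = 0  ->  2 a_2 = 2 a_1 + 2 a_0 = 2  ->  a_2 = 1
  x^1: 6 a_3 - 4 a_2 - a_1 = 0  ->  6 a_3 = 4 a_2 + a_1 = 2  ->  a_3 = 1/3
  x^2: 12 a_4 - 6 a_3 = 0  ->  12 a_4 = 6 a_3 = 2  ->  a_4 = 1/6
  x^3: 20 a_5 - 8 a_4 + a_3 = 0  ->  20 a_5 = 8 a_4 - a_3 = 1  ->  a_5 = 1/20
  x^4: 30 a_6 - 10 a_5 + 2 a_4 = 0  ->  30 a_6 = 10 a_5 - 2 a_4 = 1/6  ->  a_6 = 1/180
Truncated series: y(x) = 3 - 2 x + x^2 + (1/3) x^3 + (1/6) x^4 + (1/20) x^5 + (1/180) x^6 + O(x^7).

a_0 = 3; a_1 = -2; a_2 = 1; a_3 = 1/3; a_4 = 1/6; a_5 = 1/20; a_6 = 1/180


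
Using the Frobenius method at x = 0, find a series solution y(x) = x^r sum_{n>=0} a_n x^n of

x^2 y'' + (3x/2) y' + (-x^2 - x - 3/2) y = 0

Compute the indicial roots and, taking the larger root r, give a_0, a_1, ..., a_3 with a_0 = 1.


Write in Frobenius form y'' + (p(x)/x) y' + (q(x)/x^2) y = 0:
  p(x) = 3/2,  q(x) = -x^2 - x - 3/2.
Indicial equation: r(r-1) + (3/2) r + (-3/2) = 0 -> roots r_1 = 1, r_2 = -3/2.
Take r = r_1 = 1. Let y(x) = x^r sum_{n>=0} a_n x^n with a_0 = 1.
Substitute y = x^r sum a_n x^n and match x^{r+n}. The recurrence is
  D(n) a_n - 1 a_{n-1} - 1 a_{n-2} = 0,  where D(n) = (r+n)(r+n-1) + (3/2)(r+n) + (-3/2).
  a_n = [1 a_{n-1} + 1 a_{n-2}] / D(n).
Since the indicial polynomial factors as (r - r_1)(r - r_2), D(n) = (r_1 + n - r_1)(r_1 + n - r_2) = n(n + 5/2).
Evaluating step by step (a_0 = 1):
  n = 1: D(1) = 1(1 + 5/2) = 7/2; numerator = 1(1) = 1; a_1 = (1)/(7/2) = 2/7
  n = 2: D(2) = 2(2 + 5/2) = 9; numerator = 1(2/7) + 1(1) = 9/7; a_2 = (9/7)/(9) = 1/7
  n = 3: D(3) = 3(3 + 5/2) = 33/2; numerator = 1(1/7) + 1(2/7) = 3/7; a_3 = (3/7)/(33/2) = 2/77

r = 1; a_0 = 1; a_1 = 2/7; a_2 = 1/7; a_3 = 2/77


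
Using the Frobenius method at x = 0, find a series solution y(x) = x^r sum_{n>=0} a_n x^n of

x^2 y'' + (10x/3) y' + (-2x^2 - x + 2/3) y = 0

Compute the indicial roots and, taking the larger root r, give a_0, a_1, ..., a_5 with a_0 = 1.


Write in Frobenius form y'' + (p(x)/x) y' + (q(x)/x^2) y = 0:
  p(x) = 10/3,  q(x) = -2x^2 - x + 2/3.
Indicial equation: r(r-1) + (10/3) r + (2/3) = 0 -> roots r_1 = -1/3, r_2 = -2.
Take r = r_1 = -1/3. Let y(x) = x^r sum_{n>=0} a_n x^n with a_0 = 1.
Substitute y = x^r sum a_n x^n and match x^{r+n}. The recurrence is
  D(n) a_n - 1 a_{n-1} - 2 a_{n-2} = 0,  where D(n) = (r+n)(r+n-1) + (10/3)(r+n) + (2/3).
  a_n = [1 a_{n-1} + 2 a_{n-2}] / D(n).
Since the indicial polynomial factors as (r - r_1)(r - r_2), D(n) = (r_1 + n - r_1)(r_1 + n - r_2) = n(n + 5/3).
Evaluating step by step (a_0 = 1):
  n = 1: D(1) = 1(1 + 5/3) = 8/3; numerator = 1(1) = 1; a_1 = (1)/(8/3) = 3/8
  n = 2: D(2) = 2(2 + 5/3) = 22/3; numerator = 1(3/8) + 2(1) = 19/8; a_2 = (19/8)/(22/3) = 57/176
  n = 3: D(3) = 3(3 + 5/3) = 14; numerator = 1(57/176) + 2(3/8) = 189/176; a_3 = (189/176)/(14) = 27/352
  n = 4: D(4) = 4(4 + 5/3) = 68/3; numerator = 1(27/352) + 2(57/176) = 255/352; a_4 = (255/352)/(68/3) = 45/1408
  n = 5: D(5) = 5(5 + 5/3) = 100/3; numerator = 1(45/1408) + 2(27/352) = 261/1408; a_5 = (261/1408)/(100/3) = 783/140800

r = -1/3; a_0 = 1; a_1 = 3/8; a_2 = 57/176; a_3 = 27/352; a_4 = 45/1408; a_5 = 783/140800


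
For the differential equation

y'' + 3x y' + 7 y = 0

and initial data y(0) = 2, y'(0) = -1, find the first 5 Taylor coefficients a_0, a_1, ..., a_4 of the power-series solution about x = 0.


Ansatz: y(x) = sum_{n>=0} a_n x^n, so y'(x) = sum_{n>=1} n a_n x^(n-1) and y''(x) = sum_{n>=2} n(n-1) a_n x^(n-2).
Substitute into P(x) y'' + Q(x) y' + R(x) y = 0 with P(x) = 1, Q(x) = 3x, R(x) = 7, and match powers of x.
Initial conditions: a_0 = 2, a_1 = -1.
Setting the coefficient of each power of x to zero and solving order by order (substituting the coefficients already found):
  x^0: 2 a_2 + 7 a_0 = 0  ->  2 a_2 = -7 a_0 = -14  ->  a_2 = -7
  x^1: 6 a_3 + 10 a_1 = 0  ->  6 a_3 = -10 a_1 = 10  ->  a_3 = 5/3
  x^2: 12 a_4 + 13 a_2 = 0  ->  12 a_4 = -13 a_2 = 91  ->  a_4 = 91/12
Truncated series: y(x) = 2 - x - 7 x^2 + (5/3) x^3 + (91/12) x^4 + O(x^5).

a_0 = 2; a_1 = -1; a_2 = -7; a_3 = 5/3; a_4 = 91/12


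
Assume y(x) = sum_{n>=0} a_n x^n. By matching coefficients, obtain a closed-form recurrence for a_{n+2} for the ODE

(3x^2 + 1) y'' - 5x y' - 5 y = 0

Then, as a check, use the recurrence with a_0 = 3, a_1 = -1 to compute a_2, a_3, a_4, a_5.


Substitute y = sum_n a_n x^n.
(1 + 3 x^2) y'' contributes (n+2)(n+1) a_{n+2} + 3 n(n-1) a_n at x^n.
-5 x y'(x) contributes -5 n a_n at x^n.
-5 y(x) contributes -5 a_n at x^n.
Matching x^n: (n+2)(n+1) a_{n+2} + (3 n(n-1) - 5 n - 5) a_n = 0.
Thus a_{n+2} = (-3 n(n-1) + 5 n + 5) / ((n+1)(n+2)) * a_n.

Check with a_0 = 3, a_1 = -1 (apply the recurrence for n = 0, 1, 2, 3): a_0 = 3, a_1 = -1, a_2 = 15/2, a_3 = -5/3, a_4 = 45/8, a_5 = -1/6.

a_(n+2) = (-3 n(n-1) + 5 n + 5) / ((n+1)(n+2)) * a_n; check: a_0 = 3, a_1 = -1, a_2 = 15/2, a_3 = -5/3, a_4 = 45/8, a_5 = -1/6


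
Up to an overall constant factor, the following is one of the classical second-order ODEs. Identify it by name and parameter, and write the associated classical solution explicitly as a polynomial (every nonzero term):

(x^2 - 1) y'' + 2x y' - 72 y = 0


All three coefficients share the factor -1; dividing through by -1 gives  (1 - x^2) y'' - 2x y' + 72 y = 0.
This matches the Legendre equation (1 - x^2) y'' - 2x y' + n(n+1) y = 0 (note the -2x y' term) with n(n+1) = 72, so n = 8; the polynomial solution is P_8(x).
With y = sum_k a_k x^k, matching x^k gives (k+2)(k+1) a_{k+2} = [k(k+1) - n(n+1)] a_k = (k - 8)(k + 9) a_k. The right side vanishes at k = 8, so the series with the parity of 8 terminates at degree 8.
Standard normalization (P_n(1) = 1): leading coefficient (2n)!/(2^n (n!)^2) = 20922789888000/(256*1625702400) = 6435/128, so a_8 = 6435/128. Work downward with a_k = (k+1)(k+2) a_{k+2} / ((k - 8)(k + 9)):
  a_6 = (7)(8)(6435/128) / ((6 - 8)(6 + 9)) = (45045/16)/(-30) = -3003/32
  a_4 = (5)(6)(-3003/32) / ((4 - 8)(4 + 9)) = (-45045/16)/(-52) = 3465/64
  a_2 = (3)(4)(3465/64) / ((2 - 8)(2 + 9)) = (10395/16)/(-66) = -315/32
  a_0 = (1)(2)(-315/32) / ((0 - 8)(0 + 9)) = (-315/16)/(-72) = 35/128
Hence P_8(x) = 6435 x^8/128 - 3003 x^6/32 + 3465 x^4/64 - 315 x^2/32 + 35/128.

P_8(x); series = 6435 x^8/128 - 3003 x^6/32 + 3465 x^4/64 - 315 x^2/32 + 35/128


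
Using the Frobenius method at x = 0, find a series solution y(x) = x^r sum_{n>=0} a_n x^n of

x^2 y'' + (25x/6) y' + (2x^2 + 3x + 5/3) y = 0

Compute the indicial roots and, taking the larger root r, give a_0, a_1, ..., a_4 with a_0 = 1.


Write in Frobenius form y'' + (p(x)/x) y' + (q(x)/x^2) y = 0:
  p(x) = 25/6,  q(x) = 2x^2 + 3x + 5/3.
Indicial equation: r(r-1) + (25/6) r + (5/3) = 0 -> roots r_1 = -2/3, r_2 = -5/2.
Take r = r_1 = -2/3. Let y(x) = x^r sum_{n>=0} a_n x^n with a_0 = 1.
Substitute y = x^r sum a_n x^n and match x^{r+n}. The recurrence is
  D(n) a_n + 3 a_{n-1} + 2 a_{n-2} = 0,  where D(n) = (r+n)(r+n-1) + (25/6)(r+n) + (5/3).
  a_n = [-3 a_{n-1} - 2 a_{n-2}] / D(n).
Since the indicial polynomial factors as (r - r_1)(r - r_2), D(n) = (r_1 + n - r_1)(r_1 + n - r_2) = n(n + 11/6).
Evaluating step by step (a_0 = 1):
  n = 1: D(1) = 1(1 + 11/6) = 17/6; numerator = -3(1) = -3; a_1 = (-3)/(17/6) = -18/17
  n = 2: D(2) = 2(2 + 11/6) = 23/3; numerator = -3(-18/17) - 2(1) = 20/17; a_2 = (20/17)/(23/3) = 60/391
  n = 3: D(3) = 3(3 + 11/6) = 29/2; numerator = -3(60/391) - 2(-18/17) = 648/391; a_3 = (648/391)/(29/2) = 1296/11339
  n = 4: D(4) = 4(4 + 11/6) = 70/3; numerator = -3(1296/11339) - 2(60/391) = -7368/11339; a_4 = (-7368/11339)/(70/3) = -11052/396865

r = -2/3; a_0 = 1; a_1 = -18/17; a_2 = 60/391; a_3 = 1296/11339; a_4 = -11052/396865


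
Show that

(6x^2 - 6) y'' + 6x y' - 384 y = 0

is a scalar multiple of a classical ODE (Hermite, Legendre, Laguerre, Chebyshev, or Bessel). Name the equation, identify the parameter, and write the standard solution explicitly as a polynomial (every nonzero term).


All three coefficients share the factor -6; dividing through by -6 gives  (1 - x^2) y'' - x y' + 64 y = 0.
This matches the Chebyshev equation (1 - x^2) y'' - x y' + n^2 y = 0 (note the -x y' term, not -2x y') with n^2 = 64, so n = 8; the polynomial solution is T_8(x).
With y = sum_k a_k x^k, matching x^k gives (k+2)(k+1) a_{k+2} = (k^2 - n^2) a_k = (k - 8)(k + 8) a_k. The right side vanishes at k = 8, so the series with the parity of 8 terminates at degree 8.
Standard normalization: leading coefficient of T_n is 2^(n-1), so a_8 = 2^7 = 128. Work downward with a_k = (k+1)(k+2) a_{k+2} / ((k - 8)(k + 8)):
  a_6 = (7)(8)(128) / ((6 - 8)(6 + 8)) = 7168/(-28) = -256
  a_4 = (5)(6)(-256) / ((4 - 8)(4 + 8)) = -7680/(-48) = 160
  a_2 = (3)(4)(160) / ((2 - 8)(2 + 8)) = 1920/(-60) = -32
  a_0 = (1)(2)(-32) / ((0 - 8)(0 + 8)) = -64/(-64) = 1
Hence T_8(x) = 128 x^8 - 256 x^6 + 160 x^4 - 32 x^2 + 1.

T_8(x); series = 128 x^8 - 256 x^6 + 160 x^4 - 32 x^2 + 1


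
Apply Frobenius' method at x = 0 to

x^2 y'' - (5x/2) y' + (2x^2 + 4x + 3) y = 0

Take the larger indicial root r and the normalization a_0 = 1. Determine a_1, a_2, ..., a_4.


Write in Frobenius form y'' + (p(x)/x) y' + (q(x)/x^2) y = 0:
  p(x) = -5/2,  q(x) = 2x^2 + 4x + 3.
Indicial equation: r(r-1) + (-5/2) r + (3) = 0 -> roots r_1 = 2, r_2 = 3/2.
Take r = r_1 = 2. Let y(x) = x^r sum_{n>=0} a_n x^n with a_0 = 1.
Substitute y = x^r sum a_n x^n and match x^{r+n}. The recurrence is
  D(n) a_n + 4 a_{n-1} + 2 a_{n-2} = 0,  where D(n) = (r+n)(r+n-1) + (-5/2)(r+n) + (3).
  a_n = [-4 a_{n-1} - 2 a_{n-2}] / D(n).
Since the indicial polynomial factors as (r - r_1)(r - r_2), D(n) = (r_1 + n - r_1)(r_1 + n - r_2) = n(n + 1/2).
Evaluating step by step (a_0 = 1):
  n = 1: D(1) = 1(1 + 1/2) = 3/2; numerator = -4(1) = -4; a_1 = (-4)/(3/2) = -8/3
  n = 2: D(2) = 2(2 + 1/2) = 5; numerator = -4(-8/3) - 2(1) = 26/3; a_2 = (26/3)/(5) = 26/15
  n = 3: D(3) = 3(3 + 1/2) = 21/2; numerator = -4(26/15) - 2(-8/3) = -8/5; a_3 = (-8/5)/(21/2) = -16/105
  n = 4: D(4) = 4(4 + 1/2) = 18; numerator = -4(-16/105) - 2(26/15) = -20/7; a_4 = (-20/7)/(18) = -10/63

r = 2; a_0 = 1; a_1 = -8/3; a_2 = 26/15; a_3 = -16/105; a_4 = -10/63


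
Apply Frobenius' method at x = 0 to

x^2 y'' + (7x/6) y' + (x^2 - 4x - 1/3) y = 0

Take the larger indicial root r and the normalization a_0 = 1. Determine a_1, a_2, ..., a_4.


Write in Frobenius form y'' + (p(x)/x) y' + (q(x)/x^2) y = 0:
  p(x) = 7/6,  q(x) = x^2 - 4x - 1/3.
Indicial equation: r(r-1) + (7/6) r + (-1/3) = 0 -> roots r_1 = 1/2, r_2 = -2/3.
Take r = r_1 = 1/2. Let y(x) = x^r sum_{n>=0} a_n x^n with a_0 = 1.
Substitute y = x^r sum a_n x^n and match x^{r+n}. The recurrence is
  D(n) a_n - 4 a_{n-1} + 1 a_{n-2} = 0,  where D(n) = (r+n)(r+n-1) + (7/6)(r+n) + (-1/3).
  a_n = [4 a_{n-1} - 1 a_{n-2}] / D(n).
Since the indicial polynomial factors as (r - r_1)(r - r_2), D(n) = (r_1 + n - r_1)(r_1 + n - r_2) = n(n + 7/6).
Evaluating step by step (a_0 = 1):
  n = 1: D(1) = 1(1 + 7/6) = 13/6; numerator = 4(1) = 4; a_1 = (4)/(13/6) = 24/13
  n = 2: D(2) = 2(2 + 7/6) = 19/3; numerator = 4(24/13) - 1(1) = 83/13; a_2 = (83/13)/(19/3) = 249/247
  n = 3: D(3) = 3(3 + 7/6) = 25/2; numerator = 4(249/247) - 1(24/13) = 540/247; a_3 = (540/247)/(25/2) = 216/1235
  n = 4: D(4) = 4(4 + 7/6) = 62/3; numerator = 4(216/1235) - 1(249/247) = -381/1235; a_4 = (-381/1235)/(62/3) = -1143/76570

r = 1/2; a_0 = 1; a_1 = 24/13; a_2 = 249/247; a_3 = 216/1235; a_4 = -1143/76570


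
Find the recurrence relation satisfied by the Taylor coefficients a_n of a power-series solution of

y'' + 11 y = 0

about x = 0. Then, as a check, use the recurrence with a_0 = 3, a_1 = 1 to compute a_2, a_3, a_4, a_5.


Substitute y = sum_n a_n x^n into y'' + (const) y = 0.
y''(x) = sum_{n>=0} (n+2)(n+1) a_{n+2} x^n.
The ODE becomes sum_n [(n+2)(n+1) a_{n+2} + 11 a_n] x^n = 0.
Setting each coefficient to zero gives the recurrence:
  (n+2)(n+1) a_{n+2} + 11 a_n = 0,
  a_{n+2} = -11 / ((n+1)(n+2)) a_n.

Check with a_0 = 3, a_1 = 1 (apply the recurrence for n = 0, 1, 2, 3): a_0 = 3, a_1 = 1, a_2 = -33/2, a_3 = -11/6, a_4 = 121/8, a_5 = 121/120.

a_{n+2} = -11/((n+1)(n+2)) * a_n; check: a_0 = 3, a_1 = 1, a_2 = -33/2, a_3 = -11/6, a_4 = 121/8, a_5 = 121/120


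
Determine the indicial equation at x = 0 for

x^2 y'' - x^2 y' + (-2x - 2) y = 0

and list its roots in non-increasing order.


Divide by x^2 to reach normal form y'' + P_1(x) y' + P_2(x) y = 0 with P_1(x) = -1 and P_2(x) = -2/x - 2/x^2.
x = 0 is a singular point because the y-coefficient -2/x - 2/x^2 has a pole at x = 0.
It is a regular singular point because x P_1(x) = p(x) = -x and x^2 P_2(x) = q(x) = -2x - 2 are polynomials, hence analytic at x = 0.
p(0) = 0,  q(0) = -2.
Indicial equation: r(r-1) + p(0) r + q(0) = 0, i.e. r^2 + (p(0) - 1) r + q(0) = 0, i.e. r^2 - 1 r - 2 = 0.
Discriminant: (-1)^2 - 4(-2) = 9, so r = (1 ± 3)/2.
Solving: r_1 = 2, r_2 = -1.

indicial: r^2 - 1 r - 2 = 0; roots r_1 = 2, r_2 = -1


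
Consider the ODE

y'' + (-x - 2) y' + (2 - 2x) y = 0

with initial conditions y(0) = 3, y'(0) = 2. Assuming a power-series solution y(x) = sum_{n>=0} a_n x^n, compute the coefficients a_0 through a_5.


Ansatz: y(x) = sum_{n>=0} a_n x^n, so y'(x) = sum_{n>=1} n a_n x^(n-1) and y''(x) = sum_{n>=2} n(n-1) a_n x^(n-2).
Substitute into P(x) y'' + Q(x) y' + R(x) y = 0 with P(x) = 1, Q(x) = -x - 2, R(x) = 2 - 2x, and match powers of x.
Initial conditions: a_0 = 3, a_1 = 2.
Setting the coefficient of each power of x to zero and solving order by order (substituting the coefficients already found):
  x^0: 2 a_2 - 2 a_1 + 2 a_0 = 0  ->  2 a_2 = 2 a_1 - 2 a_0 = -2  ->  a_2 = -1
  x^1: 6 a_3 - 4 a_2 + a_1 - 2 a_0 = 0  ->  6 a_3 = 4 a_2 - a_1 + 2 a_0 = 0  ->  a_3 = 0
  x^2: 12 a_4 - 6 a_3 - 2 a_1 = 0  ->  12 a_4 = 6 a_3 + 2 a_1 = 4  ->  a_4 = 1/3
  x^3: 20 a_5 - 8 a_4 - a_3 - 2 a_2 = 0  ->  20 a_5 = 8 a_4 + a_3 + 2 a_2 = 2/3  ->  a_5 = 1/30
Truncated series: y(x) = 3 + 2 x - x^2 + (1/3) x^4 + (1/30) x^5 + O(x^6).

a_0 = 3; a_1 = 2; a_2 = -1; a_3 = 0; a_4 = 1/3; a_5 = 1/30


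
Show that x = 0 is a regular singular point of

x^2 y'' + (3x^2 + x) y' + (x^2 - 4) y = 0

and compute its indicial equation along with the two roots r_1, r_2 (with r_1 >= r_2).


Divide by x^2 to reach normal form y'' + P_1(x) y' + P_2(x) y = 0 with P_1(x) = 3 + 1/x and P_2(x) = 1 - 4/x^2.
x = 0 is a singular point because the y'-coefficient 3 + 1/x has a pole at x = 0 and the y-coefficient 1 - 4/x^2 has a pole at x = 0.
It is a regular singular point because x P_1(x) = p(x) = 3x + 1 and x^2 P_2(x) = q(x) = x^2 - 4 are polynomials, hence analytic at x = 0.
p(0) = 1,  q(0) = -4.
Indicial equation: r(r-1) + p(0) r + q(0) = 0, i.e. r^2 + (p(0) - 1) r + q(0) = 0, i.e. r^2 - 4 = 0.
Discriminant: (0)^2 - 4(-4) = 16, so r = (0 ± 4)/2.
Solving: r_1 = 2, r_2 = -2.

indicial: r^2 - 4 = 0; roots r_1 = 2, r_2 = -2


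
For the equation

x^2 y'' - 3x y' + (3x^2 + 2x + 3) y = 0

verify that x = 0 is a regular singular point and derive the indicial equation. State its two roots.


Divide by x^2 to reach normal form y'' + P_1(x) y' + P_2(x) y = 0 with P_1(x) = -3/x and P_2(x) = 3 + 2/x + 3/x^2.
x = 0 is a singular point because the y'-coefficient -3/x has a pole at x = 0 and the y-coefficient 3 + 2/x + 3/x^2 has a pole at x = 0.
It is a regular singular point because x P_1(x) = p(x) = -3 and x^2 P_2(x) = q(x) = 3x^2 + 2x + 3 are polynomials, hence analytic at x = 0.
p(0) = -3,  q(0) = 3.
Indicial equation: r(r-1) + p(0) r + q(0) = 0, i.e. r^2 + (p(0) - 1) r + q(0) = 0, i.e. r^2 - 4 r + 3 = 0.
Discriminant: (-4)^2 - 4(3) = 4, so r = (4 ± 2)/2.
Solving: r_1 = 3, r_2 = 1.

indicial: r^2 - 4 r + 3 = 0; roots r_1 = 3, r_2 = 1


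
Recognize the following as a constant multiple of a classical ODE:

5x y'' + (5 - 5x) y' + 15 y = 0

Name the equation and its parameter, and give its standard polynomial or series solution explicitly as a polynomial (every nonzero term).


All three coefficients share the factor 5; dividing through by 5 gives  x y'' + (1 - x) y' + 3 y = 0.
This matches the Laguerre equation x y'' + (1 - x) y' + n y = 0 with n = 3; the polynomial solution is L_3(x).
With y = sum_k a_k x^k, matching x^k gives (k+1)k a_{k+1} + (k+1) a_{k+1} - k a_k + n a_k = 0, i.e. (k+1)^2 a_{k+1} = (k - n) a_k = (k - 3) a_k. The right side vanishes at k = 3, so the series terminates at degree 3.
Standard normalization L_n(0) = 1 gives a_0 = 1. Work upward with a_{k+1} = (k - 3) a_k / (k+1)^2:
  a_1 = (0 - 3)(1) / 1^2 = -3/1 = -3
  a_2 = (1 - 3)(-3) / 2^2 = 6/4 = 3/2
  a_3 = (2 - 3)(3/2) / 3^2 = (-3/2)/9 = -1/6
Hence L_3(x) = -x^3/6 + 3 x^2/2 - 3 x + 1.

L_3(x); series = -x^3/6 + 3 x^2/2 - 3 x + 1


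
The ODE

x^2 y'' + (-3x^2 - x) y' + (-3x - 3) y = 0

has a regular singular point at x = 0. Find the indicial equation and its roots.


Divide by x^2 to reach normal form y'' + P_1(x) y' + P_2(x) y = 0 with P_1(x) = -3 - 1/x and P_2(x) = -3/x - 3/x^2.
x = 0 is a singular point because the y'-coefficient -3 - 1/x has a pole at x = 0 and the y-coefficient -3/x - 3/x^2 has a pole at x = 0.
It is a regular singular point because x P_1(x) = p(x) = -3x - 1 and x^2 P_2(x) = q(x) = -3x - 3 are polynomials, hence analytic at x = 0.
p(0) = -1,  q(0) = -3.
Indicial equation: r(r-1) + p(0) r + q(0) = 0, i.e. r^2 + (p(0) - 1) r + q(0) = 0, i.e. r^2 - 2 r - 3 = 0.
Discriminant: (-2)^2 - 4(-3) = 16, so r = (2 ± 4)/2.
Solving: r_1 = 3, r_2 = -1.

indicial: r^2 - 2 r - 3 = 0; roots r_1 = 3, r_2 = -1


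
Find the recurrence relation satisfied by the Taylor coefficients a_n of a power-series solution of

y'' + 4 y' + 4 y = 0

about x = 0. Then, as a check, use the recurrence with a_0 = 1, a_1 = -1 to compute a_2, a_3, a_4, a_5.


Substitute y = sum_n a_n x^n.
y''(x) has coefficient (n+2)(n+1) a_{n+2} at x^n;
4 y'(x) has coefficient 4 (n+1) a_{n+1} at x^n;
4 y(x) has coefficient 4 a_n at x^n.
Matching x^n: (n+2)(n+1) a_{n+2} + 4 (n+1) a_{n+1} + 4 a_n = 0.
Thus a_{n+2} = [-4 (n+1) a_{n+1} - 4 a_n] / ((n+1)(n+2)).

Check with a_0 = 1, a_1 = -1 (apply the recurrence for n = 0, 1, 2, 3): a_0 = 1, a_1 = -1, a_2 = 0, a_3 = 2/3, a_4 = -2/3, a_5 = 2/5.

a_(n+2) = [-4 (n+1) a_(n+1) - 4 a_n] / ((n+1)(n+2)); check: a_0 = 1, a_1 = -1, a_2 = 0, a_3 = 2/3, a_4 = -2/3, a_5 = 2/5


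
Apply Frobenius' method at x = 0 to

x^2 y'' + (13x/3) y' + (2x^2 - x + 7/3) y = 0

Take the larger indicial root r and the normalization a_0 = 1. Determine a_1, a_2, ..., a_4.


Write in Frobenius form y'' + (p(x)/x) y' + (q(x)/x^2) y = 0:
  p(x) = 13/3,  q(x) = 2x^2 - x + 7/3.
Indicial equation: r(r-1) + (13/3) r + (7/3) = 0 -> roots r_1 = -1, r_2 = -7/3.
Take r = r_1 = -1. Let y(x) = x^r sum_{n>=0} a_n x^n with a_0 = 1.
Substitute y = x^r sum a_n x^n and match x^{r+n}. The recurrence is
  D(n) a_n - 1 a_{n-1} + 2 a_{n-2} = 0,  where D(n) = (r+n)(r+n-1) + (13/3)(r+n) + (7/3).
  a_n = [1 a_{n-1} - 2 a_{n-2}] / D(n).
Since the indicial polynomial factors as (r - r_1)(r - r_2), D(n) = (r_1 + n - r_1)(r_1 + n - r_2) = n(n + 4/3).
Evaluating step by step (a_0 = 1):
  n = 1: D(1) = 1(1 + 4/3) = 7/3; numerator = 1(1) = 1; a_1 = (1)/(7/3) = 3/7
  n = 2: D(2) = 2(2 + 4/3) = 20/3; numerator = 1(3/7) - 2(1) = -11/7; a_2 = (-11/7)/(20/3) = -33/140
  n = 3: D(3) = 3(3 + 4/3) = 13; numerator = 1(-33/140) - 2(3/7) = -153/140; a_3 = (-153/140)/(13) = -153/1820
  n = 4: D(4) = 4(4 + 4/3) = 64/3; numerator = 1(-153/1820) - 2(-33/140) = 141/364; a_4 = (141/364)/(64/3) = 423/23296

r = -1; a_0 = 1; a_1 = 3/7; a_2 = -33/140; a_3 = -153/1820; a_4 = 423/23296


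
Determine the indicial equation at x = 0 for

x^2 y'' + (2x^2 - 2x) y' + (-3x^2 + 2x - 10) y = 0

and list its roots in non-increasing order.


Divide by x^2 to reach normal form y'' + P_1(x) y' + P_2(x) y = 0 with P_1(x) = 2 - 2/x and P_2(x) = -3 + 2/x - 10/x^2.
x = 0 is a singular point because the y'-coefficient 2 - 2/x has a pole at x = 0 and the y-coefficient -3 + 2/x - 10/x^2 has a pole at x = 0.
It is a regular singular point because x P_1(x) = p(x) = 2x - 2 and x^2 P_2(x) = q(x) = -3x^2 + 2x - 10 are polynomials, hence analytic at x = 0.
p(0) = -2,  q(0) = -10.
Indicial equation: r(r-1) + p(0) r + q(0) = 0, i.e. r^2 + (p(0) - 1) r + q(0) = 0, i.e. r^2 - 3 r - 10 = 0.
Discriminant: (-3)^2 - 4(-10) = 49, so r = (3 ± 7)/2.
Solving: r_1 = 5, r_2 = -2.

indicial: r^2 - 3 r - 10 = 0; roots r_1 = 5, r_2 = -2


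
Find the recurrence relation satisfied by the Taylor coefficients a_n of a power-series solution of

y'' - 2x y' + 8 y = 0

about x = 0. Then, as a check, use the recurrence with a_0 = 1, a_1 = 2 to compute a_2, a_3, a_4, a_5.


Substitute y = sum_n a_n x^n.
y''(x) has coefficient (n+2)(n+1) a_{n+2} at x^n;
-2 x y'(x) has coefficient -2 n a_n at x^n (shift);
8 y(x) has coefficient 8 a_n at x^n.
Matching x^n: (n+2)(n+1) a_{n+2} + (-2n + 8) a_n = 0.
Thus a_{n+2} = (2n - 8) / ((n+1)(n+2)) * a_n.

Check with a_0 = 1, a_1 = 2 (apply the recurrence for n = 0, 1, 2, 3): a_0 = 1, a_1 = 2, a_2 = -4, a_3 = -2, a_4 = 4/3, a_5 = 1/5.

a_(n+2) = (2n - 8) / ((n+1)(n+2)) * a_n; check: a_0 = 1, a_1 = 2, a_2 = -4, a_3 = -2, a_4 = 4/3, a_5 = 1/5


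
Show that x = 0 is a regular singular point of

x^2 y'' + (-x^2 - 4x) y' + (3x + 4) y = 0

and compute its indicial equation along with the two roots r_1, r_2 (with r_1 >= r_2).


Divide by x^2 to reach normal form y'' + P_1(x) y' + P_2(x) y = 0 with P_1(x) = -1 - 4/x and P_2(x) = 3/x + 4/x^2.
x = 0 is a singular point because the y'-coefficient -1 - 4/x has a pole at x = 0 and the y-coefficient 3/x + 4/x^2 has a pole at x = 0.
It is a regular singular point because x P_1(x) = p(x) = -x - 4 and x^2 P_2(x) = q(x) = 3x + 4 are polynomials, hence analytic at x = 0.
p(0) = -4,  q(0) = 4.
Indicial equation: r(r-1) + p(0) r + q(0) = 0, i.e. r^2 + (p(0) - 1) r + q(0) = 0, i.e. r^2 - 5 r + 4 = 0.
Discriminant: (-5)^2 - 4(4) = 9, so r = (5 ± 3)/2.
Solving: r_1 = 4, r_2 = 1.

indicial: r^2 - 5 r + 4 = 0; roots r_1 = 4, r_2 = 1


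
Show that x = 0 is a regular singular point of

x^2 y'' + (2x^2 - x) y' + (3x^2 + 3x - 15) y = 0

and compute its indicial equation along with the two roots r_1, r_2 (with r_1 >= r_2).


Divide by x^2 to reach normal form y'' + P_1(x) y' + P_2(x) y = 0 with P_1(x) = 2 - 1/x and P_2(x) = 3 + 3/x - 15/x^2.
x = 0 is a singular point because the y'-coefficient 2 - 1/x has a pole at x = 0 and the y-coefficient 3 + 3/x - 15/x^2 has a pole at x = 0.
It is a regular singular point because x P_1(x) = p(x) = 2x - 1 and x^2 P_2(x) = q(x) = 3x^2 + 3x - 15 are polynomials, hence analytic at x = 0.
p(0) = -1,  q(0) = -15.
Indicial equation: r(r-1) + p(0) r + q(0) = 0, i.e. r^2 + (p(0) - 1) r + q(0) = 0, i.e. r^2 - 2 r - 15 = 0.
Discriminant: (-2)^2 - 4(-15) = 64, so r = (2 ± 8)/2.
Solving: r_1 = 5, r_2 = -3.

indicial: r^2 - 2 r - 15 = 0; roots r_1 = 5, r_2 = -3


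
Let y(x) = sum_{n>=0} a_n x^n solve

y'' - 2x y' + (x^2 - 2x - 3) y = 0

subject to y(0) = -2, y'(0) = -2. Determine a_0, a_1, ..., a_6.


Ansatz: y(x) = sum_{n>=0} a_n x^n, so y'(x) = sum_{n>=1} n a_n x^(n-1) and y''(x) = sum_{n>=2} n(n-1) a_n x^(n-2).
Substitute into P(x) y'' + Q(x) y' + R(x) y = 0 with P(x) = 1, Q(x) = -2x, R(x) = x^2 - 2x - 3, and match powers of x.
Initial conditions: a_0 = -2, a_1 = -2.
Setting the coefficient of each power of x to zero and solving order by order (substituting the coefficients already found):
  x^0: 2 a_2 - 3 a_0 = 0  ->  2 a_2 = 3 a_0 = -6  ->  a_2 = -3
  x^1: 6 a_3 - 5 a_1 - 2 a_0 = 0  ->  6 a_3 = 5 a_1 + 2 a_0 = -14  ->  a_3 = -7/3
  x^2: 12 a_4 - 7 a_2 - 2 a_1 + a_0 = 0  ->  12 a_4 = 7 a_2 + 2 a_1 - a_0 = -23  ->  a_4 = -23/12
  x^3: 20 a_5 - 9 a_3 - 2 a_2 + a_1 = 0  ->  20 a_5 = 9 a_3 + 2 a_2 - a_1 = -25  ->  a_5 = -5/4
  x^4: 30 a_6 - 11 a_4 - 2 a_3 + a_2 = 0  ->  30 a_6 = 11 a_4 + 2 a_3 - a_2 = -91/4  ->  a_6 = -91/120
Truncated series: y(x) = -2 - 2 x - 3 x^2 - (7/3) x^3 - (23/12) x^4 - (5/4) x^5 - (91/120) x^6 + O(x^7).

a_0 = -2; a_1 = -2; a_2 = -3; a_3 = -7/3; a_4 = -23/12; a_5 = -5/4; a_6 = -91/120


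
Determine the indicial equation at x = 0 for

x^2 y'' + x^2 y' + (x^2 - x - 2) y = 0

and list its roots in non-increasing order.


Divide by x^2 to reach normal form y'' + P_1(x) y' + P_2(x) y = 0 with P_1(x) = 1 and P_2(x) = 1 - 1/x - 2/x^2.
x = 0 is a singular point because the y-coefficient 1 - 1/x - 2/x^2 has a pole at x = 0.
It is a regular singular point because x P_1(x) = p(x) = x and x^2 P_2(x) = q(x) = x^2 - x - 2 are polynomials, hence analytic at x = 0.
p(0) = 0,  q(0) = -2.
Indicial equation: r(r-1) + p(0) r + q(0) = 0, i.e. r^2 + (p(0) - 1) r + q(0) = 0, i.e. r^2 - 1 r - 2 = 0.
Discriminant: (-1)^2 - 4(-2) = 9, so r = (1 ± 3)/2.
Solving: r_1 = 2, r_2 = -1.

indicial: r^2 - 1 r - 2 = 0; roots r_1 = 2, r_2 = -1


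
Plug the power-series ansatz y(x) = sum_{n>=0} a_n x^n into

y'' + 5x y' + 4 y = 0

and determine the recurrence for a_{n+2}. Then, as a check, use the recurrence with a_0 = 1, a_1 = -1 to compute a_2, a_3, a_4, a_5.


Substitute y = sum_n a_n x^n.
y''(x) has coefficient (n+2)(n+1) a_{n+2} at x^n;
5 x y'(x) has coefficient 5 n a_n at x^n (shift);
4 y(x) has coefficient 4 a_n at x^n.
Matching x^n: (n+2)(n+1) a_{n+2} + (5n + 4) a_n = 0.
Thus a_{n+2} = (-5n - 4) / ((n+1)(n+2)) * a_n.

Check with a_0 = 1, a_1 = -1 (apply the recurrence for n = 0, 1, 2, 3): a_0 = 1, a_1 = -1, a_2 = -2, a_3 = 3/2, a_4 = 7/3, a_5 = -57/40.

a_(n+2) = (-5n - 4) / ((n+1)(n+2)) * a_n; check: a_0 = 1, a_1 = -1, a_2 = -2, a_3 = 3/2, a_4 = 7/3, a_5 = -57/40


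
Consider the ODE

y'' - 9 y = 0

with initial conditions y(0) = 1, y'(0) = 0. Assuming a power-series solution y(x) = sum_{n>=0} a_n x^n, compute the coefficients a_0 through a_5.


Ansatz: y(x) = sum_{n>=0} a_n x^n, so y'(x) = sum_{n>=1} n a_n x^(n-1) and y''(x) = sum_{n>=2} n(n-1) a_n x^(n-2).
Substitute into P(x) y'' + Q(x) y' + R(x) y = 0 with P(x) = 1, Q(x) = 0, R(x) = -9, and match powers of x.
Initial conditions: a_0 = 1, a_1 = 0.
Setting the coefficient of each power of x to zero and solving order by order (substituting the coefficients already found):
  x^0: 2 a_2 - 9 a_0 = 0  ->  2 a_2 = 9 a_0 = 9  ->  a_2 = 9/2
  x^1: 6 a_3 - 9 a_1 = 0  ->  6 a_3 = 9 a_1 = 0  ->  a_3 = 0
  x^2: 12 a_4 - 9 a_2 = 0  ->  12 a_4 = 9 a_2 = 81/2  ->  a_4 = 27/8
  x^3: 20 a_5 - 9 a_3 = 0  ->  20 a_5 = 9 a_3 = 0  ->  a_5 = 0
Truncated series: y(x) = 1 + (9/2) x^2 + (27/8) x^4 + O(x^6).

a_0 = 1; a_1 = 0; a_2 = 9/2; a_3 = 0; a_4 = 27/8; a_5 = 0


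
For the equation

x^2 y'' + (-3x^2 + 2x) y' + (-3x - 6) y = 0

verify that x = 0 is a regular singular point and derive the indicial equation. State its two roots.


Divide by x^2 to reach normal form y'' + P_1(x) y' + P_2(x) y = 0 with P_1(x) = -3 + 2/x and P_2(x) = -3/x - 6/x^2.
x = 0 is a singular point because the y'-coefficient -3 + 2/x has a pole at x = 0 and the y-coefficient -3/x - 6/x^2 has a pole at x = 0.
It is a regular singular point because x P_1(x) = p(x) = 2 - 3x and x^2 P_2(x) = q(x) = -3x - 6 are polynomials, hence analytic at x = 0.
p(0) = 2,  q(0) = -6.
Indicial equation: r(r-1) + p(0) r + q(0) = 0, i.e. r^2 + (p(0) - 1) r + q(0) = 0, i.e. r^2 + 1 r - 6 = 0.
Discriminant: (1)^2 - 4(-6) = 25, so r = (-1 ± 5)/2.
Solving: r_1 = 2, r_2 = -3.

indicial: r^2 + 1 r - 6 = 0; roots r_1 = 2, r_2 = -3


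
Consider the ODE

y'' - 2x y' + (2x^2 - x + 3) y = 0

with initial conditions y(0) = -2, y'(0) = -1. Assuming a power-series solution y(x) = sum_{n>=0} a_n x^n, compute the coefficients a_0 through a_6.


Ansatz: y(x) = sum_{n>=0} a_n x^n, so y'(x) = sum_{n>=1} n a_n x^(n-1) and y''(x) = sum_{n>=2} n(n-1) a_n x^(n-2).
Substitute into P(x) y'' + Q(x) y' + R(x) y = 0 with P(x) = 1, Q(x) = -2x, R(x) = 2x^2 - x + 3, and match powers of x.
Initial conditions: a_0 = -2, a_1 = -1.
Setting the coefficient of each power of x to zero and solving order by order (substituting the coefficients already found):
  x^0: 2 a_2 + 3 a_0 = 0  ->  2 a_2 = -3 a_0 = 6  ->  a_2 = 3
  x^1: 6 a_3 + a_1 - a_0 = 0  ->  6 a_3 = -a_1 + a_0 = -1  ->  a_3 = -1/6
  x^2: 12 a_4 - a_2 - a_1 + 2 a_0 = 0  ->  12 a_4 = a_2 + a_1 - 2 a_0 = 6  ->  a_4 = 1/2
  x^3: 20 a_5 - 3 a_3 - a_2 + 2 a_1 = 0  ->  20 a_5 = 3 a_3 + a_2 - 2 a_1 = 9/2  ->  a_5 = 9/40
  x^4: 30 a_6 - 5 a_4 - a_3 + 2 a_2 = 0  ->  30 a_6 = 5 a_4 + a_3 - 2 a_2 = -11/3  ->  a_6 = -11/90
Truncated series: y(x) = -2 - x + 3 x^2 - (1/6) x^3 + (1/2) x^4 + (9/40) x^5 - (11/90) x^6 + O(x^7).

a_0 = -2; a_1 = -1; a_2 = 3; a_3 = -1/6; a_4 = 1/2; a_5 = 9/40; a_6 = -11/90


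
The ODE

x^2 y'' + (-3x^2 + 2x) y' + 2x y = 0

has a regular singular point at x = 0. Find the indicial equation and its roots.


Divide by x^2 to reach normal form y'' + P_1(x) y' + P_2(x) y = 0 with P_1(x) = -3 + 2/x and P_2(x) = 2/x.
x = 0 is a singular point because the y'-coefficient -3 + 2/x has a pole at x = 0 and the y-coefficient 2/x has a pole at x = 0.
It is a regular singular point because x P_1(x) = p(x) = 2 - 3x and x^2 P_2(x) = q(x) = 2x are polynomials, hence analytic at x = 0.
p(0) = 2,  q(0) = 0.
Indicial equation: r(r-1) + p(0) r + q(0) = 0, i.e. r^2 + (p(0) - 1) r + q(0) = 0, i.e. r^2 + 1 r = 0.
Discriminant: (1)^2 - 4(0) = 1, so r = (-1 ± 1)/2.
Solving: r_1 = 0, r_2 = -1.

indicial: r^2 + 1 r = 0; roots r_1 = 0, r_2 = -1


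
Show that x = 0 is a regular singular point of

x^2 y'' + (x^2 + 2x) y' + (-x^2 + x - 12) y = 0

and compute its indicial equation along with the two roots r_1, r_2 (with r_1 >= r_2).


Divide by x^2 to reach normal form y'' + P_1(x) y' + P_2(x) y = 0 with P_1(x) = 1 + 2/x and P_2(x) = -1 + 1/x - 12/x^2.
x = 0 is a singular point because the y'-coefficient 1 + 2/x has a pole at x = 0 and the y-coefficient -1 + 1/x - 12/x^2 has a pole at x = 0.
It is a regular singular point because x P_1(x) = p(x) = x + 2 and x^2 P_2(x) = q(x) = -x^2 + x - 12 are polynomials, hence analytic at x = 0.
p(0) = 2,  q(0) = -12.
Indicial equation: r(r-1) + p(0) r + q(0) = 0, i.e. r^2 + (p(0) - 1) r + q(0) = 0, i.e. r^2 + 1 r - 12 = 0.
Discriminant: (1)^2 - 4(-12) = 49, so r = (-1 ± 7)/2.
Solving: r_1 = 3, r_2 = -4.

indicial: r^2 + 1 r - 12 = 0; roots r_1 = 3, r_2 = -4


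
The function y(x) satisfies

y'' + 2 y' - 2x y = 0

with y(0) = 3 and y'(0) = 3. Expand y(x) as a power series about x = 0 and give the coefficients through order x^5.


Ansatz: y(x) = sum_{n>=0} a_n x^n, so y'(x) = sum_{n>=1} n a_n x^(n-1) and y''(x) = sum_{n>=2} n(n-1) a_n x^(n-2).
Substitute into P(x) y'' + Q(x) y' + R(x) y = 0 with P(x) = 1, Q(x) = 2, R(x) = -2x, and match powers of x.
Initial conditions: a_0 = 3, a_1 = 3.
Setting the coefficient of each power of x to zero and solving order by order (substituting the coefficients already found):
  x^0: 2 a_2 + 2 a_1 = 0  ->  2 a_2 = -2 a_1 = -6  ->  a_2 = -3
  x^1: 6 a_3 + 4 a_2 - 2 a_0 = 0  ->  6 a_3 = -4 a_2 + 2 a_0 = 18  ->  a_3 = 3
  x^2: 12 a_4 + 6 a_3 - 2 a_1 = 0  ->  12 a_4 = -6 a_3 + 2 a_1 = -12  ->  a_4 = -1
  x^3: 20 a_5 + 8 a_4 - 2 a_2 = 0  ->  20 a_5 = -8 a_4 + 2 a_2 = 2  ->  a_5 = 1/10
Truncated series: y(x) = 3 + 3 x - 3 x^2 + 3 x^3 - x^4 + (1/10) x^5 + O(x^6).

a_0 = 3; a_1 = 3; a_2 = -3; a_3 = 3; a_4 = -1; a_5 = 1/10


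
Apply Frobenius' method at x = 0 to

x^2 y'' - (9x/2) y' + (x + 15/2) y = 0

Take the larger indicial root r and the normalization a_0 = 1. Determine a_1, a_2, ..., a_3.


Write in Frobenius form y'' + (p(x)/x) y' + (q(x)/x^2) y = 0:
  p(x) = -9/2,  q(x) = x + 15/2.
Indicial equation: r(r-1) + (-9/2) r + (15/2) = 0 -> roots r_1 = 3, r_2 = 5/2.
Take r = r_1 = 3. Let y(x) = x^r sum_{n>=0} a_n x^n with a_0 = 1.
Substitute y = x^r sum a_n x^n and match x^{r+n}. The recurrence is
  D(n) a_n + 1 a_{n-1} = 0,  where D(n) = (r+n)(r+n-1) + (-9/2)(r+n) + (15/2).
  a_n = -1 / D(n) * a_{n-1}.
Since the indicial polynomial factors as (r - r_1)(r - r_2), D(n) = (r_1 + n - r_1)(r_1 + n - r_2) = n(n + 1/2).
Evaluating step by step (a_0 = 1):
  n = 1: D(1) = 1(1 + 1/2) = 3/2; numerator = -1(1) = -1; a_1 = (-1)/(3/2) = -2/3
  n = 2: D(2) = 2(2 + 1/2) = 5; numerator = -1(-2/3) = 2/3; a_2 = (2/3)/(5) = 2/15
  n = 3: D(3) = 3(3 + 1/2) = 21/2; numerator = -1(2/15) = -2/15; a_3 = (-2/15)/(21/2) = -4/315

r = 3; a_0 = 1; a_1 = -2/3; a_2 = 2/15; a_3 = -4/315


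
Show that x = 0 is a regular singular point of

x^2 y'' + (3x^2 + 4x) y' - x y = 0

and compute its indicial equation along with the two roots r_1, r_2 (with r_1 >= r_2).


Divide by x^2 to reach normal form y'' + P_1(x) y' + P_2(x) y = 0 with P_1(x) = 3 + 4/x and P_2(x) = -1/x.
x = 0 is a singular point because the y'-coefficient 3 + 4/x has a pole at x = 0 and the y-coefficient -1/x has a pole at x = 0.
It is a regular singular point because x P_1(x) = p(x) = 3x + 4 and x^2 P_2(x) = q(x) = -x are polynomials, hence analytic at x = 0.
p(0) = 4,  q(0) = 0.
Indicial equation: r(r-1) + p(0) r + q(0) = 0, i.e. r^2 + (p(0) - 1) r + q(0) = 0, i.e. r^2 + 3 r = 0.
Discriminant: (3)^2 - 4(0) = 9, so r = (-3 ± 3)/2.
Solving: r_1 = 0, r_2 = -3.

indicial: r^2 + 3 r = 0; roots r_1 = 0, r_2 = -3
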